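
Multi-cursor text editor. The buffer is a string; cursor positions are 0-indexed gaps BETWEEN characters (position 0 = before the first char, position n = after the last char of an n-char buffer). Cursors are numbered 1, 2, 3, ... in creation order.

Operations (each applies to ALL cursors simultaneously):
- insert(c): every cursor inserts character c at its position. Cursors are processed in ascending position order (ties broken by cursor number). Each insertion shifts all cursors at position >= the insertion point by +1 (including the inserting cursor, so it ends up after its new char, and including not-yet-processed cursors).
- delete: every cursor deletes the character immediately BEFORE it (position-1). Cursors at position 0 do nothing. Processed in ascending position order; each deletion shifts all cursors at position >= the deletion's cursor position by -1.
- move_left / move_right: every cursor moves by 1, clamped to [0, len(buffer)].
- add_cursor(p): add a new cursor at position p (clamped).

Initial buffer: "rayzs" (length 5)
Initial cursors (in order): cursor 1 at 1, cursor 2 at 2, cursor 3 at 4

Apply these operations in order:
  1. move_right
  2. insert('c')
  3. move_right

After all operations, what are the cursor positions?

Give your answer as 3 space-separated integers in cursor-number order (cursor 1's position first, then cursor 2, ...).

After op 1 (move_right): buffer="rayzs" (len 5), cursors c1@2 c2@3 c3@5, authorship .....
After op 2 (insert('c')): buffer="racyczsc" (len 8), cursors c1@3 c2@5 c3@8, authorship ..1.2..3
After op 3 (move_right): buffer="racyczsc" (len 8), cursors c1@4 c2@6 c3@8, authorship ..1.2..3

Answer: 4 6 8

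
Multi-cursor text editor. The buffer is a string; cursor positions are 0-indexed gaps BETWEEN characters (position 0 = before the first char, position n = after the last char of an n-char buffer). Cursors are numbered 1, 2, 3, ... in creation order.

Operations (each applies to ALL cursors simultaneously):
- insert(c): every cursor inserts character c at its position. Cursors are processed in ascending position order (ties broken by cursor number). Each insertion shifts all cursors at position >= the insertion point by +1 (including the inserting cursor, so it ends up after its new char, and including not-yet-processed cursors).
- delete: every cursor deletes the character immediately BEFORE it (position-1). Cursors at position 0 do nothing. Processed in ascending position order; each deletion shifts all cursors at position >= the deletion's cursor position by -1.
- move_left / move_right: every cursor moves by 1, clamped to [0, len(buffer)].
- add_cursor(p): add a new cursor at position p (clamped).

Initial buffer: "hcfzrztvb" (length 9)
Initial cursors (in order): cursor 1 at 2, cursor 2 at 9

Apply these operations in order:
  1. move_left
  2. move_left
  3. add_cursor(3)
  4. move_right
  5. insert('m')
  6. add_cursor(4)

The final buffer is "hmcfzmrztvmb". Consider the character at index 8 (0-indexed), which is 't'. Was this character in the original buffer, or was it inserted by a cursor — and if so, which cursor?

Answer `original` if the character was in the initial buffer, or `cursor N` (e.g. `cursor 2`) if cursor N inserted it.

After op 1 (move_left): buffer="hcfzrztvb" (len 9), cursors c1@1 c2@8, authorship .........
After op 2 (move_left): buffer="hcfzrztvb" (len 9), cursors c1@0 c2@7, authorship .........
After op 3 (add_cursor(3)): buffer="hcfzrztvb" (len 9), cursors c1@0 c3@3 c2@7, authorship .........
After op 4 (move_right): buffer="hcfzrztvb" (len 9), cursors c1@1 c3@4 c2@8, authorship .........
After op 5 (insert('m')): buffer="hmcfzmrztvmb" (len 12), cursors c1@2 c3@6 c2@11, authorship .1...3....2.
After op 6 (add_cursor(4)): buffer="hmcfzmrztvmb" (len 12), cursors c1@2 c4@4 c3@6 c2@11, authorship .1...3....2.
Authorship (.=original, N=cursor N): . 1 . . . 3 . . . . 2 .
Index 8: author = original

Answer: original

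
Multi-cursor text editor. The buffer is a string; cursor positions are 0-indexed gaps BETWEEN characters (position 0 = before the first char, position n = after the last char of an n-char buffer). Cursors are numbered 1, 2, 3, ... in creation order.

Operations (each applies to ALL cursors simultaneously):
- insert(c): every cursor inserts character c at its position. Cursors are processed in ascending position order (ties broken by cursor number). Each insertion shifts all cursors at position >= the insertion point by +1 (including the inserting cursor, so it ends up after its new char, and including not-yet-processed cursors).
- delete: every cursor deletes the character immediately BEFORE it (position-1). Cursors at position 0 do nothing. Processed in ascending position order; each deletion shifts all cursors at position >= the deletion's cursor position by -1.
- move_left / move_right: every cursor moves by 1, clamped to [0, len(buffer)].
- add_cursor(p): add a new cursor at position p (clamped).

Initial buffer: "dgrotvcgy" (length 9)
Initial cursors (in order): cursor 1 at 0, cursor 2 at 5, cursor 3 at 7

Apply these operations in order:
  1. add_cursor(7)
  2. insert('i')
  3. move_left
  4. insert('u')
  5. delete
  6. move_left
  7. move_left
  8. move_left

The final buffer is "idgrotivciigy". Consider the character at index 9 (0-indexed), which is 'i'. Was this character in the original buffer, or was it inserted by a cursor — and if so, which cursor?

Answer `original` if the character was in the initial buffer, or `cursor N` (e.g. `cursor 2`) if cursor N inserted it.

After op 1 (add_cursor(7)): buffer="dgrotvcgy" (len 9), cursors c1@0 c2@5 c3@7 c4@7, authorship .........
After op 2 (insert('i')): buffer="idgrotivciigy" (len 13), cursors c1@1 c2@7 c3@11 c4@11, authorship 1.....2..34..
After op 3 (move_left): buffer="idgrotivciigy" (len 13), cursors c1@0 c2@6 c3@10 c4@10, authorship 1.....2..34..
After op 4 (insert('u')): buffer="uidgrotuivciuuigy" (len 17), cursors c1@1 c2@8 c3@14 c4@14, authorship 11.....22..3344..
After op 5 (delete): buffer="idgrotivciigy" (len 13), cursors c1@0 c2@6 c3@10 c4@10, authorship 1.....2..34..
After op 6 (move_left): buffer="idgrotivciigy" (len 13), cursors c1@0 c2@5 c3@9 c4@9, authorship 1.....2..34..
After op 7 (move_left): buffer="idgrotivciigy" (len 13), cursors c1@0 c2@4 c3@8 c4@8, authorship 1.....2..34..
After op 8 (move_left): buffer="idgrotivciigy" (len 13), cursors c1@0 c2@3 c3@7 c4@7, authorship 1.....2..34..
Authorship (.=original, N=cursor N): 1 . . . . . 2 . . 3 4 . .
Index 9: author = 3

Answer: cursor 3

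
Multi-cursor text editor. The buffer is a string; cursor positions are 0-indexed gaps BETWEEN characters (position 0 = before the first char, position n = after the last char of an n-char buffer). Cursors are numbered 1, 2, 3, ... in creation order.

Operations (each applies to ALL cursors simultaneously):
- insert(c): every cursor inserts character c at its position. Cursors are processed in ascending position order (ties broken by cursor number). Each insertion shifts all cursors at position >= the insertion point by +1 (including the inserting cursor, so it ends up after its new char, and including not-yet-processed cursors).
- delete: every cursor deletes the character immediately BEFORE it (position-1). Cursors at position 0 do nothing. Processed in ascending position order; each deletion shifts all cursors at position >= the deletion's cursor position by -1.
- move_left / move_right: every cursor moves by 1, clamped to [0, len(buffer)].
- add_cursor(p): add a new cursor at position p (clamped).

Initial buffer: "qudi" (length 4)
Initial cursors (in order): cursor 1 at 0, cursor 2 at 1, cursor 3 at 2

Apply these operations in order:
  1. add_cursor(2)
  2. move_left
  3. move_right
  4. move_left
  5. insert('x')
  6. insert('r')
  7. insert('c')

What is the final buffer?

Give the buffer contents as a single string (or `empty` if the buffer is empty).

Answer: xxrrccqxxrrccudi

Derivation:
After op 1 (add_cursor(2)): buffer="qudi" (len 4), cursors c1@0 c2@1 c3@2 c4@2, authorship ....
After op 2 (move_left): buffer="qudi" (len 4), cursors c1@0 c2@0 c3@1 c4@1, authorship ....
After op 3 (move_right): buffer="qudi" (len 4), cursors c1@1 c2@1 c3@2 c4@2, authorship ....
After op 4 (move_left): buffer="qudi" (len 4), cursors c1@0 c2@0 c3@1 c4@1, authorship ....
After op 5 (insert('x')): buffer="xxqxxudi" (len 8), cursors c1@2 c2@2 c3@5 c4@5, authorship 12.34...
After op 6 (insert('r')): buffer="xxrrqxxrrudi" (len 12), cursors c1@4 c2@4 c3@9 c4@9, authorship 1212.3434...
After op 7 (insert('c')): buffer="xxrrccqxxrrccudi" (len 16), cursors c1@6 c2@6 c3@13 c4@13, authorship 121212.343434...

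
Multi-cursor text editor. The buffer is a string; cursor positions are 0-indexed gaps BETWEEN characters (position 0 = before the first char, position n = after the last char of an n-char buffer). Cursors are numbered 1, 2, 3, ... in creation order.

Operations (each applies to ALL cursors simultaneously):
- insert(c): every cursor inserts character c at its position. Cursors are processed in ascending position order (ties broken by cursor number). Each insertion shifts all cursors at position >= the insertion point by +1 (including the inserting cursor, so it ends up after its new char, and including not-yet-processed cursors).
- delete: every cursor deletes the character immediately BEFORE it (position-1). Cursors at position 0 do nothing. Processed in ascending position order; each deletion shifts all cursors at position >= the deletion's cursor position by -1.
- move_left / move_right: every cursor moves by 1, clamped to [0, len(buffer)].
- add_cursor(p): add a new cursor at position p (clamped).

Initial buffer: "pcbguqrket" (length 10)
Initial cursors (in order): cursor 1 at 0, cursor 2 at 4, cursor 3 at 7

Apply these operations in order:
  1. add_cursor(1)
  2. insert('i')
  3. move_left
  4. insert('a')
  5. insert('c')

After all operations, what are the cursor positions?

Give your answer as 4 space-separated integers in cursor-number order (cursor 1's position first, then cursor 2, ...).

Answer: 2 12 18 6

Derivation:
After op 1 (add_cursor(1)): buffer="pcbguqrket" (len 10), cursors c1@0 c4@1 c2@4 c3@7, authorship ..........
After op 2 (insert('i')): buffer="ipicbgiuqriket" (len 14), cursors c1@1 c4@3 c2@7 c3@11, authorship 1.4...2...3...
After op 3 (move_left): buffer="ipicbgiuqriket" (len 14), cursors c1@0 c4@2 c2@6 c3@10, authorship 1.4...2...3...
After op 4 (insert('a')): buffer="aipaicbgaiuqraiket" (len 18), cursors c1@1 c4@4 c2@9 c3@14, authorship 11.44...22...33...
After op 5 (insert('c')): buffer="acipacicbgaciuqraciket" (len 22), cursors c1@2 c4@6 c2@12 c3@18, authorship 111.444...222...333...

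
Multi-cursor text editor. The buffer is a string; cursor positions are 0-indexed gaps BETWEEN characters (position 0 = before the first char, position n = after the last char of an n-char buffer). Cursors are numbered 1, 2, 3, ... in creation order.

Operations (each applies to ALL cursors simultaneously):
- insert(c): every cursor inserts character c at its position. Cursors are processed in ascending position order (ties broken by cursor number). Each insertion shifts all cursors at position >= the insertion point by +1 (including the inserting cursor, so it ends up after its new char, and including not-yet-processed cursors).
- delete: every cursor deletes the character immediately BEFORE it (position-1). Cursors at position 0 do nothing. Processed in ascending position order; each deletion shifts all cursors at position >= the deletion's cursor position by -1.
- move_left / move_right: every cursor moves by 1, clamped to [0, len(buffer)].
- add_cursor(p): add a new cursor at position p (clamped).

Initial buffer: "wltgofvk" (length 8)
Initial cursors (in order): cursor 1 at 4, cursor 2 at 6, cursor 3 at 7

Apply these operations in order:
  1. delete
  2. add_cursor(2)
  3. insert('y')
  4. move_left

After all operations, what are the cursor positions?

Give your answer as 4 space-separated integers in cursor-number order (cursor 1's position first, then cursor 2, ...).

After op 1 (delete): buffer="wltok" (len 5), cursors c1@3 c2@4 c3@4, authorship .....
After op 2 (add_cursor(2)): buffer="wltok" (len 5), cursors c4@2 c1@3 c2@4 c3@4, authorship .....
After op 3 (insert('y')): buffer="wlytyoyyk" (len 9), cursors c4@3 c1@5 c2@8 c3@8, authorship ..4.1.23.
After op 4 (move_left): buffer="wlytyoyyk" (len 9), cursors c4@2 c1@4 c2@7 c3@7, authorship ..4.1.23.

Answer: 4 7 7 2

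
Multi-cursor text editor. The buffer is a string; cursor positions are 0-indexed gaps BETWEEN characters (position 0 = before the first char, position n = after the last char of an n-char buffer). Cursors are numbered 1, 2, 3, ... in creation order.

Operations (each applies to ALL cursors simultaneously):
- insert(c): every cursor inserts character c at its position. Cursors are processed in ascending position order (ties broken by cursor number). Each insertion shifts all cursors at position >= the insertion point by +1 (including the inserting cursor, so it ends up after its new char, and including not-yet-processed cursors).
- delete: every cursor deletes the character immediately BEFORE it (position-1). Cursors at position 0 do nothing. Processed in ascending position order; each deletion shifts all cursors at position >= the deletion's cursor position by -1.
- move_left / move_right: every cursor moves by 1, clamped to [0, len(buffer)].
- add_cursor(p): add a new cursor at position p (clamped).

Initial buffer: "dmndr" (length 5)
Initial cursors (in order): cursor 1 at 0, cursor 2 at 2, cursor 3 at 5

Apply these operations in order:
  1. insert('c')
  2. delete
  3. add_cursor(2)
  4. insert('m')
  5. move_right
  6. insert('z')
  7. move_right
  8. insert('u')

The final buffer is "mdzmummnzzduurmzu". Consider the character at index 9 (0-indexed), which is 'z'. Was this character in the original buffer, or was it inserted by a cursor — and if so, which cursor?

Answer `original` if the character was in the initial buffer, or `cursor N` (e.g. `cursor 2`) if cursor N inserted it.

Answer: cursor 4

Derivation:
After op 1 (insert('c')): buffer="cdmcndrc" (len 8), cursors c1@1 c2@4 c3@8, authorship 1..2...3
After op 2 (delete): buffer="dmndr" (len 5), cursors c1@0 c2@2 c3@5, authorship .....
After op 3 (add_cursor(2)): buffer="dmndr" (len 5), cursors c1@0 c2@2 c4@2 c3@5, authorship .....
After op 4 (insert('m')): buffer="mdmmmndrm" (len 9), cursors c1@1 c2@5 c4@5 c3@9, authorship 1..24...3
After op 5 (move_right): buffer="mdmmmndrm" (len 9), cursors c1@2 c2@6 c4@6 c3@9, authorship 1..24...3
After op 6 (insert('z')): buffer="mdzmmmnzzdrmz" (len 13), cursors c1@3 c2@9 c4@9 c3@13, authorship 1.1.24.24..33
After op 7 (move_right): buffer="mdzmmmnzzdrmz" (len 13), cursors c1@4 c2@10 c4@10 c3@13, authorship 1.1.24.24..33
After op 8 (insert('u')): buffer="mdzmummnzzduurmzu" (len 17), cursors c1@5 c2@13 c4@13 c3@17, authorship 1.1.124.24.24.333
Authorship (.=original, N=cursor N): 1 . 1 . 1 2 4 . 2 4 . 2 4 . 3 3 3
Index 9: author = 4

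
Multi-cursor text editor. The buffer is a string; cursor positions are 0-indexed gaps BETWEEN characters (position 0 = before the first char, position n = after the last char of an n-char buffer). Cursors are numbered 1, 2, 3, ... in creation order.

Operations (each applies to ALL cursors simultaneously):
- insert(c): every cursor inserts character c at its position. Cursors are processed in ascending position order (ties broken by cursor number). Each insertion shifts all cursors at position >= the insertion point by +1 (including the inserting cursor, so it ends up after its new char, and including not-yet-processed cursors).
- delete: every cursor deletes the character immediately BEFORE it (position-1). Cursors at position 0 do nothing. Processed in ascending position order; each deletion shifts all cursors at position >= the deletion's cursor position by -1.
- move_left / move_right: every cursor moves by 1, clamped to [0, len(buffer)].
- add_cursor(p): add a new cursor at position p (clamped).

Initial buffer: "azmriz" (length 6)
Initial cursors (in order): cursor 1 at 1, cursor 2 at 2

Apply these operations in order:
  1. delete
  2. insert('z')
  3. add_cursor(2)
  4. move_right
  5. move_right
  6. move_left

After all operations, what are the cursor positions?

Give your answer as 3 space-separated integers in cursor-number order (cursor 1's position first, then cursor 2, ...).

After op 1 (delete): buffer="mriz" (len 4), cursors c1@0 c2@0, authorship ....
After op 2 (insert('z')): buffer="zzmriz" (len 6), cursors c1@2 c2@2, authorship 12....
After op 3 (add_cursor(2)): buffer="zzmriz" (len 6), cursors c1@2 c2@2 c3@2, authorship 12....
After op 4 (move_right): buffer="zzmriz" (len 6), cursors c1@3 c2@3 c3@3, authorship 12....
After op 5 (move_right): buffer="zzmriz" (len 6), cursors c1@4 c2@4 c3@4, authorship 12....
After op 6 (move_left): buffer="zzmriz" (len 6), cursors c1@3 c2@3 c3@3, authorship 12....

Answer: 3 3 3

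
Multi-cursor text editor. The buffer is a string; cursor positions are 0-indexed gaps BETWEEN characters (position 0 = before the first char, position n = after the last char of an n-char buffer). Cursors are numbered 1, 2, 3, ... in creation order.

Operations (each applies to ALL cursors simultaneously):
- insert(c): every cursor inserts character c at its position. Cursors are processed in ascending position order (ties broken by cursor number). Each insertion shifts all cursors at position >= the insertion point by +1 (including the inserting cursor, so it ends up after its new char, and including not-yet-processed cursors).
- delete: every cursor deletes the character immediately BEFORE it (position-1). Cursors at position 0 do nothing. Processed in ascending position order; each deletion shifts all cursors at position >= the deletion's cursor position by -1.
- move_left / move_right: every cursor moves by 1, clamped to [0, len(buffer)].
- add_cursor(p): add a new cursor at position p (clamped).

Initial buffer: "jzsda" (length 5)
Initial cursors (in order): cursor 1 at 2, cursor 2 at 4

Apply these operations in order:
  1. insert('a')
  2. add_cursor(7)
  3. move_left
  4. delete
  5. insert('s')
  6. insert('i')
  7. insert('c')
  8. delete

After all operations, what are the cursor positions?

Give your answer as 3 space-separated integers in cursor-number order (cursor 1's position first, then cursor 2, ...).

After op 1 (insert('a')): buffer="jzasdaa" (len 7), cursors c1@3 c2@6, authorship ..1..2.
After op 2 (add_cursor(7)): buffer="jzasdaa" (len 7), cursors c1@3 c2@6 c3@7, authorship ..1..2.
After op 3 (move_left): buffer="jzasdaa" (len 7), cursors c1@2 c2@5 c3@6, authorship ..1..2.
After op 4 (delete): buffer="jasa" (len 4), cursors c1@1 c2@3 c3@3, authorship .1..
After op 5 (insert('s')): buffer="jsasssa" (len 7), cursors c1@2 c2@6 c3@6, authorship .11.23.
After op 6 (insert('i')): buffer="jsiasssiia" (len 10), cursors c1@3 c2@9 c3@9, authorship .111.2323.
After op 7 (insert('c')): buffer="jsicasssiicca" (len 13), cursors c1@4 c2@12 c3@12, authorship .1111.232323.
After op 8 (delete): buffer="jsiasssiia" (len 10), cursors c1@3 c2@9 c3@9, authorship .111.2323.

Answer: 3 9 9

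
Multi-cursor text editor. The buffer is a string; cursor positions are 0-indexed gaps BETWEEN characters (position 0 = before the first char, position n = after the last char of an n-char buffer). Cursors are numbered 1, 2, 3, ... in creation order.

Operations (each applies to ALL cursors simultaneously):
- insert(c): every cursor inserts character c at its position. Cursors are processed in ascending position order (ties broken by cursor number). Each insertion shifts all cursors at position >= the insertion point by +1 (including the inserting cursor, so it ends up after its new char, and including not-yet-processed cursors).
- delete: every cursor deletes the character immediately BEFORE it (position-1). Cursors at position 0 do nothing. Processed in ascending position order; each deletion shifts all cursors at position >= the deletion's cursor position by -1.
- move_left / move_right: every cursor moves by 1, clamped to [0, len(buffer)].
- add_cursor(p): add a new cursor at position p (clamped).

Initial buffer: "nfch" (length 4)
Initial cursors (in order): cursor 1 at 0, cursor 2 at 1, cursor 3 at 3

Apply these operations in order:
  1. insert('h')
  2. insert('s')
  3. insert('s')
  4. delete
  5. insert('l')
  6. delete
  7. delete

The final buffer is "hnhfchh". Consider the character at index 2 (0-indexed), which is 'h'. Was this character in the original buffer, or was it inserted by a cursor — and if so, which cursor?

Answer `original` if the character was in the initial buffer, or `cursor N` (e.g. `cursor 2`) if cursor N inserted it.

Answer: cursor 2

Derivation:
After op 1 (insert('h')): buffer="hnhfchh" (len 7), cursors c1@1 c2@3 c3@6, authorship 1.2..3.
After op 2 (insert('s')): buffer="hsnhsfchsh" (len 10), cursors c1@2 c2@5 c3@9, authorship 11.22..33.
After op 3 (insert('s')): buffer="hssnhssfchssh" (len 13), cursors c1@3 c2@7 c3@12, authorship 111.222..333.
After op 4 (delete): buffer="hsnhsfchsh" (len 10), cursors c1@2 c2@5 c3@9, authorship 11.22..33.
After op 5 (insert('l')): buffer="hslnhslfchslh" (len 13), cursors c1@3 c2@7 c3@12, authorship 111.222..333.
After op 6 (delete): buffer="hsnhsfchsh" (len 10), cursors c1@2 c2@5 c3@9, authorship 11.22..33.
After op 7 (delete): buffer="hnhfchh" (len 7), cursors c1@1 c2@3 c3@6, authorship 1.2..3.
Authorship (.=original, N=cursor N): 1 . 2 . . 3 .
Index 2: author = 2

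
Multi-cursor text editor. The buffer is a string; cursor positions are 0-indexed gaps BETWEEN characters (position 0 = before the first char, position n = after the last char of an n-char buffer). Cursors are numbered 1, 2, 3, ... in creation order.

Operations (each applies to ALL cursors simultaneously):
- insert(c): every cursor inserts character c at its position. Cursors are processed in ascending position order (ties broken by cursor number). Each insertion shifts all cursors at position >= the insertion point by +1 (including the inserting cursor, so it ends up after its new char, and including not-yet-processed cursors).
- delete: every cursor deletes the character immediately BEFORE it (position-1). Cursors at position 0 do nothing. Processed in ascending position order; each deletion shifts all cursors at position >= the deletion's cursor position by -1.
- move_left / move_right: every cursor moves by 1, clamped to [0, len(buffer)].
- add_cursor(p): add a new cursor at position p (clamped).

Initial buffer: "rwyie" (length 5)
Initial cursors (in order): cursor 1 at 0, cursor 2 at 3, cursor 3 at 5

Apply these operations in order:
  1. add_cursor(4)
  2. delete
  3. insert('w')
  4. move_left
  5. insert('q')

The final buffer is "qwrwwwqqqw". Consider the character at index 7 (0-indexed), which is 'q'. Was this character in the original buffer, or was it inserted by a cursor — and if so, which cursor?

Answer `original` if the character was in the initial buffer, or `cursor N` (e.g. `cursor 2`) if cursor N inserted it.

After op 1 (add_cursor(4)): buffer="rwyie" (len 5), cursors c1@0 c2@3 c4@4 c3@5, authorship .....
After op 2 (delete): buffer="rw" (len 2), cursors c1@0 c2@2 c3@2 c4@2, authorship ..
After op 3 (insert('w')): buffer="wrwwww" (len 6), cursors c1@1 c2@6 c3@6 c4@6, authorship 1..234
After op 4 (move_left): buffer="wrwwww" (len 6), cursors c1@0 c2@5 c3@5 c4@5, authorship 1..234
After op 5 (insert('q')): buffer="qwrwwwqqqw" (len 10), cursors c1@1 c2@9 c3@9 c4@9, authorship 11..232344
Authorship (.=original, N=cursor N): 1 1 . . 2 3 2 3 4 4
Index 7: author = 3

Answer: cursor 3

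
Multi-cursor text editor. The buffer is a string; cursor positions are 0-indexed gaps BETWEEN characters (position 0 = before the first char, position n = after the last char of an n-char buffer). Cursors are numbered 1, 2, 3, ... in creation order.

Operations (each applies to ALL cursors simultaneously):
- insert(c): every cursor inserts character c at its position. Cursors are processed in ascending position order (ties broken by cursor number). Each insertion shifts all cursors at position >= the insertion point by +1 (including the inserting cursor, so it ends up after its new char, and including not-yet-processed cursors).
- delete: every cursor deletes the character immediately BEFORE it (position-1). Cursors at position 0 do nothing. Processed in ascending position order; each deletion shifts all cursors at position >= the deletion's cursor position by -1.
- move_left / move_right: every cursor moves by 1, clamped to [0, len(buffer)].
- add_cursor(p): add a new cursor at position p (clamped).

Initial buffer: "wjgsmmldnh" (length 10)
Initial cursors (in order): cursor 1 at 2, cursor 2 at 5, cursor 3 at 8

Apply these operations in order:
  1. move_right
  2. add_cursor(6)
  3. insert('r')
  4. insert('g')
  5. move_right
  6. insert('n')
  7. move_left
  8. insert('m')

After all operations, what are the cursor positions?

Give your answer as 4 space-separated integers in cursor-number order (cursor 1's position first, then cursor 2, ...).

Answer: 7 18 25 18

Derivation:
After op 1 (move_right): buffer="wjgsmmldnh" (len 10), cursors c1@3 c2@6 c3@9, authorship ..........
After op 2 (add_cursor(6)): buffer="wjgsmmldnh" (len 10), cursors c1@3 c2@6 c4@6 c3@9, authorship ..........
After op 3 (insert('r')): buffer="wjgrsmmrrldnrh" (len 14), cursors c1@4 c2@9 c4@9 c3@13, authorship ...1...24...3.
After op 4 (insert('g')): buffer="wjgrgsmmrrggldnrgh" (len 18), cursors c1@5 c2@12 c4@12 c3@17, authorship ...11...2424...33.
After op 5 (move_right): buffer="wjgrgsmmrrggldnrgh" (len 18), cursors c1@6 c2@13 c4@13 c3@18, authorship ...11...2424...33.
After op 6 (insert('n')): buffer="wjgrgsnmmrrgglnndnrghn" (len 22), cursors c1@7 c2@16 c4@16 c3@22, authorship ...11.1..2424.24..33.3
After op 7 (move_left): buffer="wjgrgsnmmrrgglnndnrghn" (len 22), cursors c1@6 c2@15 c4@15 c3@21, authorship ...11.1..2424.24..33.3
After op 8 (insert('m')): buffer="wjgrgsmnmmrrgglnmmndnrghmn" (len 26), cursors c1@7 c2@18 c4@18 c3@25, authorship ...11.11..2424.2244..33.33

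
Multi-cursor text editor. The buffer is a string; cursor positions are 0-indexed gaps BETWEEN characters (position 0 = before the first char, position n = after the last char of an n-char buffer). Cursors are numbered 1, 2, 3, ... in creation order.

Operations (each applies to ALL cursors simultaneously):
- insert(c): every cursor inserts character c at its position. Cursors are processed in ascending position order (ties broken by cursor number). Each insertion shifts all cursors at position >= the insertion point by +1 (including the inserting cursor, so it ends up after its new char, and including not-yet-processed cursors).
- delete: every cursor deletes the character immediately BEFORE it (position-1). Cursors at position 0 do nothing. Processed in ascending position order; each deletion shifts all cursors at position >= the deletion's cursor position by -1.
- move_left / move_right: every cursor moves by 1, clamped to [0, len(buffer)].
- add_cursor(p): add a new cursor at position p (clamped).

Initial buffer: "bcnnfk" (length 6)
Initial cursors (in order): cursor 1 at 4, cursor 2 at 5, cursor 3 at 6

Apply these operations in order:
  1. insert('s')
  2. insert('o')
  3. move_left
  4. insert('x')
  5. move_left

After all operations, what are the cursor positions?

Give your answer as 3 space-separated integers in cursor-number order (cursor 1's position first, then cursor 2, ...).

Answer: 5 9 13

Derivation:
After op 1 (insert('s')): buffer="bcnnsfsks" (len 9), cursors c1@5 c2@7 c3@9, authorship ....1.2.3
After op 2 (insert('o')): buffer="bcnnsofsokso" (len 12), cursors c1@6 c2@9 c3@12, authorship ....11.22.33
After op 3 (move_left): buffer="bcnnsofsokso" (len 12), cursors c1@5 c2@8 c3@11, authorship ....11.22.33
After op 4 (insert('x')): buffer="bcnnsxofsxoksxo" (len 15), cursors c1@6 c2@10 c3@14, authorship ....111.222.333
After op 5 (move_left): buffer="bcnnsxofsxoksxo" (len 15), cursors c1@5 c2@9 c3@13, authorship ....111.222.333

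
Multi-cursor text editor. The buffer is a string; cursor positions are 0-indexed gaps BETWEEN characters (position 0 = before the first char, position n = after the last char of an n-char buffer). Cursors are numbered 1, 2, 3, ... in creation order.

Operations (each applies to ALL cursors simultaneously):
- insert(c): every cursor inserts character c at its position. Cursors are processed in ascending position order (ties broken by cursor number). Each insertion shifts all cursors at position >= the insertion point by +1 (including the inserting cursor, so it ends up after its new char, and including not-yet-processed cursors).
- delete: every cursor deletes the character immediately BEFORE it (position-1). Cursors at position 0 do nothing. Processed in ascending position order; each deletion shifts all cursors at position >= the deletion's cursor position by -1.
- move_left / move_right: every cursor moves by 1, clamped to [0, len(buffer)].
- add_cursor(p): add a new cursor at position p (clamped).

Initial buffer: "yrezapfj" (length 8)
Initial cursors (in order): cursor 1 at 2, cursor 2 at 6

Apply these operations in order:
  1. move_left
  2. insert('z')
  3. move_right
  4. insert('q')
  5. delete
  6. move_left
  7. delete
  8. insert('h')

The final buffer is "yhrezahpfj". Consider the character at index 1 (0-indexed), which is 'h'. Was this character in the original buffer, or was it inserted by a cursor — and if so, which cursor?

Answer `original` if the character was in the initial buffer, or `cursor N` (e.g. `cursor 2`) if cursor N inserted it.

After op 1 (move_left): buffer="yrezapfj" (len 8), cursors c1@1 c2@5, authorship ........
After op 2 (insert('z')): buffer="yzrezazpfj" (len 10), cursors c1@2 c2@7, authorship .1....2...
After op 3 (move_right): buffer="yzrezazpfj" (len 10), cursors c1@3 c2@8, authorship .1....2...
After op 4 (insert('q')): buffer="yzrqezazpqfj" (len 12), cursors c1@4 c2@10, authorship .1.1...2.2..
After op 5 (delete): buffer="yzrezazpfj" (len 10), cursors c1@3 c2@8, authorship .1....2...
After op 6 (move_left): buffer="yzrezazpfj" (len 10), cursors c1@2 c2@7, authorship .1....2...
After op 7 (delete): buffer="yrezapfj" (len 8), cursors c1@1 c2@5, authorship ........
After op 8 (insert('h')): buffer="yhrezahpfj" (len 10), cursors c1@2 c2@7, authorship .1....2...
Authorship (.=original, N=cursor N): . 1 . . . . 2 . . .
Index 1: author = 1

Answer: cursor 1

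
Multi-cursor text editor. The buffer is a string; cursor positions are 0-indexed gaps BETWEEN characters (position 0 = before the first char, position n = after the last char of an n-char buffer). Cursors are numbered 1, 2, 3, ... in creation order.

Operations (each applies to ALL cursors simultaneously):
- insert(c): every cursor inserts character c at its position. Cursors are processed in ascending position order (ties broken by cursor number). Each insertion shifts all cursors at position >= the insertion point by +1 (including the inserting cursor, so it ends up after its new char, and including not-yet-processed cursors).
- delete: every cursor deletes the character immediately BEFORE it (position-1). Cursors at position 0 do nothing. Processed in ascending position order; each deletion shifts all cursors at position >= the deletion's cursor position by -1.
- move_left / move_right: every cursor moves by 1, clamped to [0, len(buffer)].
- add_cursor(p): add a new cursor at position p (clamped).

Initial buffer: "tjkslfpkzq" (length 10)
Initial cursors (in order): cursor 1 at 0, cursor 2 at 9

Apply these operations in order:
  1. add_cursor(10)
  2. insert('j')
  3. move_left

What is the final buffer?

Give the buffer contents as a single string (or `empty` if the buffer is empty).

Answer: jtjkslfpkzjqj

Derivation:
After op 1 (add_cursor(10)): buffer="tjkslfpkzq" (len 10), cursors c1@0 c2@9 c3@10, authorship ..........
After op 2 (insert('j')): buffer="jtjkslfpkzjqj" (len 13), cursors c1@1 c2@11 c3@13, authorship 1.........2.3
After op 3 (move_left): buffer="jtjkslfpkzjqj" (len 13), cursors c1@0 c2@10 c3@12, authorship 1.........2.3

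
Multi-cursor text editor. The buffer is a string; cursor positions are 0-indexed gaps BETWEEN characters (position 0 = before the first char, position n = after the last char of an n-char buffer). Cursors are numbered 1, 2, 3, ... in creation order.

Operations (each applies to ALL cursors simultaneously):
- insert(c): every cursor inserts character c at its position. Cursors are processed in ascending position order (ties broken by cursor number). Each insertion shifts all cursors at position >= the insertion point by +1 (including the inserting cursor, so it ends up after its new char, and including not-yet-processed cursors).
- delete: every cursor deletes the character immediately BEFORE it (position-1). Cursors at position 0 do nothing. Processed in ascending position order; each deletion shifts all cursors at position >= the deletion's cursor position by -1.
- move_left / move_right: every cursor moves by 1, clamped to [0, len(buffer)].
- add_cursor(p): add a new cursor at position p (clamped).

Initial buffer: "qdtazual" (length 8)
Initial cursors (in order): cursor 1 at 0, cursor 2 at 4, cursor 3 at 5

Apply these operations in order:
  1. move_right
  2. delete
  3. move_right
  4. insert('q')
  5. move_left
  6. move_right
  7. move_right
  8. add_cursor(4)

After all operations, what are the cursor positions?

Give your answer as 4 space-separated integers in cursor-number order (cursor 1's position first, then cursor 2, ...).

After op 1 (move_right): buffer="qdtazual" (len 8), cursors c1@1 c2@5 c3@6, authorship ........
After op 2 (delete): buffer="dtaal" (len 5), cursors c1@0 c2@3 c3@3, authorship .....
After op 3 (move_right): buffer="dtaal" (len 5), cursors c1@1 c2@4 c3@4, authorship .....
After op 4 (insert('q')): buffer="dqtaaqql" (len 8), cursors c1@2 c2@7 c3@7, authorship .1...23.
After op 5 (move_left): buffer="dqtaaqql" (len 8), cursors c1@1 c2@6 c3@6, authorship .1...23.
After op 6 (move_right): buffer="dqtaaqql" (len 8), cursors c1@2 c2@7 c3@7, authorship .1...23.
After op 7 (move_right): buffer="dqtaaqql" (len 8), cursors c1@3 c2@8 c3@8, authorship .1...23.
After op 8 (add_cursor(4)): buffer="dqtaaqql" (len 8), cursors c1@3 c4@4 c2@8 c3@8, authorship .1...23.

Answer: 3 8 8 4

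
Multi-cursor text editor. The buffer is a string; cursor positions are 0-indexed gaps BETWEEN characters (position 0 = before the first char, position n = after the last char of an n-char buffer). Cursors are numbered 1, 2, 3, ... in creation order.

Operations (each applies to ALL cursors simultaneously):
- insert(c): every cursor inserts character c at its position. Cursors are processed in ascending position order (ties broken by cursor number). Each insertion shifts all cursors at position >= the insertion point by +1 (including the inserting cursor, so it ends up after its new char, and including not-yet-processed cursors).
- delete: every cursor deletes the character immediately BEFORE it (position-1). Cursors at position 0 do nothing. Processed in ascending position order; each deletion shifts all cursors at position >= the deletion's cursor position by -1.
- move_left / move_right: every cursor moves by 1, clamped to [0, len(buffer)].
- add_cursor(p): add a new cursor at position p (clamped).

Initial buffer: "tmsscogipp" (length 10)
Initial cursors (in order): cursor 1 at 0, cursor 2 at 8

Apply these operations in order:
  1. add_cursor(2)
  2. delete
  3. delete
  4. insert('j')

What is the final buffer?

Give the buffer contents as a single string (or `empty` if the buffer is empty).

After op 1 (add_cursor(2)): buffer="tmsscogipp" (len 10), cursors c1@0 c3@2 c2@8, authorship ..........
After op 2 (delete): buffer="tsscogpp" (len 8), cursors c1@0 c3@1 c2@6, authorship ........
After op 3 (delete): buffer="sscopp" (len 6), cursors c1@0 c3@0 c2@4, authorship ......
After op 4 (insert('j')): buffer="jjsscojpp" (len 9), cursors c1@2 c3@2 c2@7, authorship 13....2..

Answer: jjsscojpp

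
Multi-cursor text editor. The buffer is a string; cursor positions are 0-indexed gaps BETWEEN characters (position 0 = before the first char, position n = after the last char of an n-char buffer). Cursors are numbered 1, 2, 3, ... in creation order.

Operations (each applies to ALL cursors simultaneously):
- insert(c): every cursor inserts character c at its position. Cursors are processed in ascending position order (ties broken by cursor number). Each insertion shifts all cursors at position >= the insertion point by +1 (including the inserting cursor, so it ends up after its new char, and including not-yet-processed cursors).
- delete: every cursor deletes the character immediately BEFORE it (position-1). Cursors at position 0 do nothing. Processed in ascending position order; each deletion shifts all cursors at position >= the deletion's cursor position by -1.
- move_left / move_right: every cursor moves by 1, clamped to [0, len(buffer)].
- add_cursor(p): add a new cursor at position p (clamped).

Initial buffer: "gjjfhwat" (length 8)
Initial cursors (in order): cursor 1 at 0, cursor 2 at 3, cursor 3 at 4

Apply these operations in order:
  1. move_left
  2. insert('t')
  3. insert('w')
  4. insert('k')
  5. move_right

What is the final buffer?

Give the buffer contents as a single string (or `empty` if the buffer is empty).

Answer: twkgjtwkjtwkfhwat

Derivation:
After op 1 (move_left): buffer="gjjfhwat" (len 8), cursors c1@0 c2@2 c3@3, authorship ........
After op 2 (insert('t')): buffer="tgjtjtfhwat" (len 11), cursors c1@1 c2@4 c3@6, authorship 1..2.3.....
After op 3 (insert('w')): buffer="twgjtwjtwfhwat" (len 14), cursors c1@2 c2@6 c3@9, authorship 11..22.33.....
After op 4 (insert('k')): buffer="twkgjtwkjtwkfhwat" (len 17), cursors c1@3 c2@8 c3@12, authorship 111..222.333.....
After op 5 (move_right): buffer="twkgjtwkjtwkfhwat" (len 17), cursors c1@4 c2@9 c3@13, authorship 111..222.333.....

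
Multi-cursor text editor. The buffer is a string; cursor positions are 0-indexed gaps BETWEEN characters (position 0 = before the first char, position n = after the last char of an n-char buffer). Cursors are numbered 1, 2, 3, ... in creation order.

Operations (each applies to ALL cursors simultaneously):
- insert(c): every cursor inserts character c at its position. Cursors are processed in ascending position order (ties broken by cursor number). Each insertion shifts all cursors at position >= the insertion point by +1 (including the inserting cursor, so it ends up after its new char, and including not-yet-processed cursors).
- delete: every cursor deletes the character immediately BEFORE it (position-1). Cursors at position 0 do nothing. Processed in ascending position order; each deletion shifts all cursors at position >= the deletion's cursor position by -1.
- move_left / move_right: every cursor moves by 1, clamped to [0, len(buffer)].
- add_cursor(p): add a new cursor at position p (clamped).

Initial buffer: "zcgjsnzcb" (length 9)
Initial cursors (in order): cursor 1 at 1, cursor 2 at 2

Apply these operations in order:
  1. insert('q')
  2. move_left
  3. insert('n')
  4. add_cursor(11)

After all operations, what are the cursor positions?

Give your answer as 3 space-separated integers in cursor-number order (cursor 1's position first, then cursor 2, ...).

Answer: 2 5 11

Derivation:
After op 1 (insert('q')): buffer="zqcqgjsnzcb" (len 11), cursors c1@2 c2@4, authorship .1.2.......
After op 2 (move_left): buffer="zqcqgjsnzcb" (len 11), cursors c1@1 c2@3, authorship .1.2.......
After op 3 (insert('n')): buffer="znqcnqgjsnzcb" (len 13), cursors c1@2 c2@5, authorship .11.22.......
After op 4 (add_cursor(11)): buffer="znqcnqgjsnzcb" (len 13), cursors c1@2 c2@5 c3@11, authorship .11.22.......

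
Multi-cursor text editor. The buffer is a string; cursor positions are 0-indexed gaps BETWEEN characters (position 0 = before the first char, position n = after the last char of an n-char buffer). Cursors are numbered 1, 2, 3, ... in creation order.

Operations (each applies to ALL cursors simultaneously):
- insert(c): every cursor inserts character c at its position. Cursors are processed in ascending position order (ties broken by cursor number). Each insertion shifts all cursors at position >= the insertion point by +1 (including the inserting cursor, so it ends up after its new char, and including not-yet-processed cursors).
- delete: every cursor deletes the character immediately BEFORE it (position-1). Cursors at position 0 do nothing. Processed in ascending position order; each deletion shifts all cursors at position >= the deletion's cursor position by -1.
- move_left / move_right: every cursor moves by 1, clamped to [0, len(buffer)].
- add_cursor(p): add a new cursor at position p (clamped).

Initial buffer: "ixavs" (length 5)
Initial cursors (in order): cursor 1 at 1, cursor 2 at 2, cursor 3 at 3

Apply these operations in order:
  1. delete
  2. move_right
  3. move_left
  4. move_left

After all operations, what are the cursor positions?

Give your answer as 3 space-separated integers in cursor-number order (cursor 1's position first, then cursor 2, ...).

After op 1 (delete): buffer="vs" (len 2), cursors c1@0 c2@0 c3@0, authorship ..
After op 2 (move_right): buffer="vs" (len 2), cursors c1@1 c2@1 c3@1, authorship ..
After op 3 (move_left): buffer="vs" (len 2), cursors c1@0 c2@0 c3@0, authorship ..
After op 4 (move_left): buffer="vs" (len 2), cursors c1@0 c2@0 c3@0, authorship ..

Answer: 0 0 0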